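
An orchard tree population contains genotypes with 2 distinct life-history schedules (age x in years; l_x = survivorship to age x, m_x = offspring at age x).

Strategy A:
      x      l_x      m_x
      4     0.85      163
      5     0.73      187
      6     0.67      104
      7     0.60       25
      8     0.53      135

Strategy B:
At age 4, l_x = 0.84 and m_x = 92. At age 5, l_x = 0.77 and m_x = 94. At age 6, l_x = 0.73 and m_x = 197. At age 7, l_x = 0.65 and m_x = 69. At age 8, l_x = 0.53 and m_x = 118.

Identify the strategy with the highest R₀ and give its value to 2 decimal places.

Strategy A: R₀ = 0.85×163 + 0.73×187 + 0.67×104 + 0.60×25 + 0.53×135 = 431.2900
Strategy B: R₀ = 0.84×92 + 0.77×94 + 0.73×197 + 0.65×69 + 0.53×118 = 400.8600
Highest R₀: strategy A with 431.2900.

431.29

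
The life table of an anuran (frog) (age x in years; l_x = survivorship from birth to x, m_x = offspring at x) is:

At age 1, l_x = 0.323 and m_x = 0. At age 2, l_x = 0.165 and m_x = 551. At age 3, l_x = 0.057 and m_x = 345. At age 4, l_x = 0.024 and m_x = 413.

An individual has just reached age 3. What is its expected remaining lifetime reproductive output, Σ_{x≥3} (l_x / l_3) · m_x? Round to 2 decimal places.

518.89

l_3 = 0.057. Conditional survival from age 3 to x is l_x / l_3.
  x=3: (0.057/0.057) × 345 = 345.0000
  x=4: (0.024/0.057) × 413 = 173.8947
Sum = 345.0000 + 173.8947 = 518.8947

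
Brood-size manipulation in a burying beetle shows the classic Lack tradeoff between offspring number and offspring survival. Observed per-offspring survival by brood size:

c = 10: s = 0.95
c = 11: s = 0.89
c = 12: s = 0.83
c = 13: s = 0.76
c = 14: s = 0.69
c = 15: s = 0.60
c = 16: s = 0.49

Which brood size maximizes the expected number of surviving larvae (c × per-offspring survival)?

12

Expected surviving larvae = c × s(c):
  c=10: 10 × 0.95 = 9.500
  c=11: 11 × 0.89 = 9.790
  c=12: 12 × 0.83 = 9.960
  c=13: 13 × 0.76 = 9.880
  c=14: 14 × 0.69 = 9.660
  c=15: 15 × 0.60 = 9.000
  c=16: 16 × 0.49 = 7.840
Maximum at c = 12 (9.960 surviving larvae).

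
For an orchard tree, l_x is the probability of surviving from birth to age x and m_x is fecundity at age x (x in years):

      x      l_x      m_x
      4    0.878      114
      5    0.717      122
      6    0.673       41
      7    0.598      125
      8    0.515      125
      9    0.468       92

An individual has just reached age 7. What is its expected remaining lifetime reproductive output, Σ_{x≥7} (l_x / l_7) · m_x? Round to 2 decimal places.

304.65

l_7 = 0.598. Conditional survival from age 7 to x is l_x / l_7.
  x=7: (0.598/0.598) × 125 = 125.0000
  x=8: (0.515/0.598) × 125 = 107.6505
  x=9: (0.468/0.598) × 92 = 72.0000
Sum = 125.0000 + 107.6505 + 72.0000 = 304.6505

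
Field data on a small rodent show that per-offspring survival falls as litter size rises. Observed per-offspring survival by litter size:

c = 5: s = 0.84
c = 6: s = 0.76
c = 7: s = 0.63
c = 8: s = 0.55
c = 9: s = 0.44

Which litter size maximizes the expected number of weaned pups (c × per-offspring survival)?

6

Expected weaned pups = c × s(c):
  c=5: 5 × 0.84 = 4.200
  c=6: 6 × 0.76 = 4.560
  c=7: 7 × 0.63 = 4.410
  c=8: 8 × 0.55 = 4.400
  c=9: 9 × 0.44 = 3.960
Maximum at c = 6 (4.560 weaned pups).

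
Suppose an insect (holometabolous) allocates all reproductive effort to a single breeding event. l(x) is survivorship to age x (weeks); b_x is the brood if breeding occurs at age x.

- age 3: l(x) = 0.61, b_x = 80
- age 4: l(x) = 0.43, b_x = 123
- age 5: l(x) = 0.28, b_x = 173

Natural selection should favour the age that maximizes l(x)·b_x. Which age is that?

4

Expected offspring if breeding at age x = l(x) × b_x:
  age 3: 0.61 × 80 = 48.800
  age 4: 0.43 × 123 = 52.890
  age 5: 0.28 × 173 = 48.440
Maximum at age 4 (52.890).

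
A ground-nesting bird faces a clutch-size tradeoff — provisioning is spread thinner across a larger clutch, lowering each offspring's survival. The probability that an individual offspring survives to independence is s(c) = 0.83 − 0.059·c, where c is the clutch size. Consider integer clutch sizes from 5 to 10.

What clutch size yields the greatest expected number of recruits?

Expected recruits = c × s(c):
  c=5: 5 × 0.535 = 2.675
  c=6: 6 × 0.476 = 2.856
  c=7: 7 × 0.417 = 2.919
  c=8: 8 × 0.358 = 2.864
  c=9: 9 × 0.299 = 2.691
  c=10: 10 × 0.240 = 2.400
Maximum at c = 7 (2.919 recruits).

7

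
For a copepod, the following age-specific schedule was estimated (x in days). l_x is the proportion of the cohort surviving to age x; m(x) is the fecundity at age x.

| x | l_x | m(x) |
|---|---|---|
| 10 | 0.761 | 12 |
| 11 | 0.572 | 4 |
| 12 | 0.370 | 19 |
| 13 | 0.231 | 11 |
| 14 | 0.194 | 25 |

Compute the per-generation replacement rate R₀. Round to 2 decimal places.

R₀ = Σ l_x m(x):
  age 10: 0.761 × 12 = 9.1320
  age 11: 0.572 × 4 = 2.2880
  age 12: 0.370 × 19 = 7.0300
  age 13: 0.231 × 11 = 2.5410
  age 14: 0.194 × 25 = 4.8500
R₀ = 9.1320 + 2.2880 + 7.0300 + 2.5410 + 4.8500 = 25.8410

25.84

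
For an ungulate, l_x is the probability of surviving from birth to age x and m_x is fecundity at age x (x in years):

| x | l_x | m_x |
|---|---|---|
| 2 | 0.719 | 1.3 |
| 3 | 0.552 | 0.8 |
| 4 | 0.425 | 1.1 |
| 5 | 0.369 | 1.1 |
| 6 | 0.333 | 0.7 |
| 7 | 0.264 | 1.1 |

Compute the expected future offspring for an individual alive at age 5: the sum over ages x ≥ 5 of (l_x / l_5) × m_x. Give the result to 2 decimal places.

2.52

l_5 = 0.369. Conditional survival from age 5 to x is l_x / l_5.
  x=5: (0.369/0.369) × 1.1 = 1.1000
  x=6: (0.333/0.369) × 0.7 = 0.6317
  x=7: (0.264/0.369) × 1.1 = 0.7870
Sum = 1.1000 + 0.6317 + 0.7870 = 2.5187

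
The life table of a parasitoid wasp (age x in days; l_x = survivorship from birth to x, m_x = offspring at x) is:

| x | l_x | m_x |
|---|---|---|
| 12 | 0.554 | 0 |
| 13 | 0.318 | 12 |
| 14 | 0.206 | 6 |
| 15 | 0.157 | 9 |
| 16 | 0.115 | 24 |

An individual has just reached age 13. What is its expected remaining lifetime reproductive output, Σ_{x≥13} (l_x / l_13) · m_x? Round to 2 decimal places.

29.01

l_13 = 0.318. Conditional survival from age 13 to x is l_x / l_13.
  x=13: (0.318/0.318) × 12 = 12.0000
  x=14: (0.206/0.318) × 6 = 3.8868
  x=15: (0.157/0.318) × 9 = 4.4434
  x=16: (0.115/0.318) × 24 = 8.6792
Sum = 12.0000 + 3.8868 + 4.4434 + 8.6792 = 29.0094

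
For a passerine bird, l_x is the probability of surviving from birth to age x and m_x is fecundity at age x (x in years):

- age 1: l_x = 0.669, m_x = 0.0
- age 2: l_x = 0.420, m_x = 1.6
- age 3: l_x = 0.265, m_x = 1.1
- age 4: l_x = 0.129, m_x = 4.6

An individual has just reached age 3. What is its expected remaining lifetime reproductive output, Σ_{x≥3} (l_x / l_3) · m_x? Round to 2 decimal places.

3.34

l_3 = 0.265. Conditional survival from age 3 to x is l_x / l_3.
  x=3: (0.265/0.265) × 1.1 = 1.1000
  x=4: (0.129/0.265) × 4.6 = 2.2392
Sum = 1.1000 + 2.2392 = 3.3392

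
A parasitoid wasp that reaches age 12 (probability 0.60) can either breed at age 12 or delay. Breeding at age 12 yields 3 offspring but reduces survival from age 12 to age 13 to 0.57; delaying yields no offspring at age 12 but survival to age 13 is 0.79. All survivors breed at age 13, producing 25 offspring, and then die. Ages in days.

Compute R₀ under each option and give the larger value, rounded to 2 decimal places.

breed at age 12: R₀ = 0.60 × (3 + 0.57 × 25) = 0.60 × 17.2500 = 10.3500
delay to age 13: R₀ = 0.60 × (0.79 × 25) = 0.60 × 19.7500 = 11.8500
Higher: delay to age 13 (11.8500).

11.85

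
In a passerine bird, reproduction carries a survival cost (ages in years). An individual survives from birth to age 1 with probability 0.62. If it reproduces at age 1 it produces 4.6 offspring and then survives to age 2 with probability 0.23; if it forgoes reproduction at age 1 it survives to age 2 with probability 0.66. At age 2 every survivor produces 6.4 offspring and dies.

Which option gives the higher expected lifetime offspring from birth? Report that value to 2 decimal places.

breed at age 1: R₀ = 0.62 × (4.6 + 0.23 × 6.4) = 0.62 × 6.0720 = 3.7646
delay to age 2: R₀ = 0.62 × (0.66 × 6.4) = 0.62 × 4.2240 = 2.6189
Higher: breed at age 1 (3.7646).

3.76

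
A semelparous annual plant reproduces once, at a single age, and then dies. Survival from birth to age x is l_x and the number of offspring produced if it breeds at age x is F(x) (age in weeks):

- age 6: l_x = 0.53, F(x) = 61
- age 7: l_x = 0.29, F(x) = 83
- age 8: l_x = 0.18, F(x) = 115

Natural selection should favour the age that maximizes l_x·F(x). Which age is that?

6

Expected offspring if breeding at age x = l_x × F(x):
  age 6: 0.53 × 61 = 32.330
  age 7: 0.29 × 83 = 24.070
  age 8: 0.18 × 115 = 20.700
Maximum at age 6 (32.330).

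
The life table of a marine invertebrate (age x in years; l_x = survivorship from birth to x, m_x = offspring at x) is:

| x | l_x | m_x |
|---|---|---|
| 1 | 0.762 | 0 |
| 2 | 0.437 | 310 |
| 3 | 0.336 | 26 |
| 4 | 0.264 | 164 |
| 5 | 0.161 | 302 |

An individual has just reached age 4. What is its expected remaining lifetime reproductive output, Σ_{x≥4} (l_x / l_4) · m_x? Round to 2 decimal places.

l_4 = 0.264. Conditional survival from age 4 to x is l_x / l_4.
  x=4: (0.264/0.264) × 164 = 164.0000
  x=5: (0.161/0.264) × 302 = 184.1742
Sum = 164.0000 + 184.1742 = 348.1742

348.17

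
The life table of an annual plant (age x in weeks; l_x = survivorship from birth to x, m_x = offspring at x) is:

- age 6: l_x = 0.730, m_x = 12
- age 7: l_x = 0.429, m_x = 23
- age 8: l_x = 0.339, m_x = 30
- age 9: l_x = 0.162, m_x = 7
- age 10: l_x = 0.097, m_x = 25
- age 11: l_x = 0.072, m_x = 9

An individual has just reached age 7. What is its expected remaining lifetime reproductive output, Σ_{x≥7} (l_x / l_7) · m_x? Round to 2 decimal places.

56.51

l_7 = 0.429. Conditional survival from age 7 to x is l_x / l_7.
  x=7: (0.429/0.429) × 23 = 23.0000
  x=8: (0.339/0.429) × 30 = 23.7063
  x=9: (0.162/0.429) × 7 = 2.6434
  x=10: (0.097/0.429) × 25 = 5.6527
  x=11: (0.072/0.429) × 9 = 1.5105
Sum = 23.0000 + 23.7063 + 2.6434 + 5.6527 + 1.5105 = 56.5128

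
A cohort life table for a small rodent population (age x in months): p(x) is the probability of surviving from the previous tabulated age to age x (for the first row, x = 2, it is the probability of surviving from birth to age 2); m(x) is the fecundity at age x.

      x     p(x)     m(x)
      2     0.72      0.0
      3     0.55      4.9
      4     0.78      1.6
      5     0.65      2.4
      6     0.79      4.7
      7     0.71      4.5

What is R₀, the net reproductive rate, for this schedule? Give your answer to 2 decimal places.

4.17

Survivorship from birth: l_x = p_2·p_3·…·p_x.
  l_2 = 0.72000
  l_3 = 0.39600
  l_4 = 0.30888
  l_5 = 0.20077
  l_6 = 0.15861
  l_7 = 0.11261
R₀ = Σ l_x m(x):
  age 2: 0.72000 × 0.0 = 0.0000
  age 3: 0.39600 × 4.9 = 1.9404
  age 4: 0.30888 × 1.6 = 0.4942
  age 5: 0.20077 × 2.4 = 0.4818
  age 6: 0.15861 × 4.7 = 0.7455
  age 7: 0.11261 × 4.5 = 0.5067
R₀ = 0.0000 + 1.9404 + 0.4942 + 0.4818 + 0.7455 + 0.5067 = 4.1687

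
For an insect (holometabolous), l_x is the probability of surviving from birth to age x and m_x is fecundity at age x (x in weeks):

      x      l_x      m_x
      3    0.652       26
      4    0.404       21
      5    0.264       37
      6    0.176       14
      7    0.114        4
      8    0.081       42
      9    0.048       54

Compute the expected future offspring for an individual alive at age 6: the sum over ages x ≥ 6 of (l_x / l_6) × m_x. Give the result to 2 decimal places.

50.65

l_6 = 0.176. Conditional survival from age 6 to x is l_x / l_6.
  x=6: (0.176/0.176) × 14 = 14.0000
  x=7: (0.114/0.176) × 4 = 2.5909
  x=8: (0.081/0.176) × 42 = 19.3295
  x=9: (0.048/0.176) × 54 = 14.7273
Sum = 14.0000 + 2.5909 + 19.3295 + 14.7273 = 50.6477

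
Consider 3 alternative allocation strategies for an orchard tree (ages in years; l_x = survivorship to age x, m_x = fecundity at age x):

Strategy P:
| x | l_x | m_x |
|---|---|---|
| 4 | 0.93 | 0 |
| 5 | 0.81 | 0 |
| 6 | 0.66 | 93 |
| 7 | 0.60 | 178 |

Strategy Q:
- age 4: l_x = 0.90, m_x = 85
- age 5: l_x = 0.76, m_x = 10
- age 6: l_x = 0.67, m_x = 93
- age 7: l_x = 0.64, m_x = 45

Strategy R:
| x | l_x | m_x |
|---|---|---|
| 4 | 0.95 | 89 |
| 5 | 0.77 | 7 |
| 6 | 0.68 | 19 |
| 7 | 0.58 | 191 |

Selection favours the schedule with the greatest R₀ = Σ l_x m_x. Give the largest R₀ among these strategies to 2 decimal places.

213.64

Strategy P: R₀ = 0.93×0 + 0.81×0 + 0.66×93 + 0.60×178 = 168.1800
Strategy Q: R₀ = 0.90×85 + 0.76×10 + 0.67×93 + 0.64×45 = 175.2100
Strategy R: R₀ = 0.95×89 + 0.77×7 + 0.68×19 + 0.58×191 = 213.6400
Highest R₀: strategy R with 213.6400.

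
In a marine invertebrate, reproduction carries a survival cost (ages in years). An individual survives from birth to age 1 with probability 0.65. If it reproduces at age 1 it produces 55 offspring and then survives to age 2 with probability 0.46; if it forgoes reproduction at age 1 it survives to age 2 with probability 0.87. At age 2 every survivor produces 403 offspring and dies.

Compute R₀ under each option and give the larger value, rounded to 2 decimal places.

227.90

breed at age 1: R₀ = 0.65 × (55 + 0.46 × 403) = 0.65 × 240.3800 = 156.2470
delay to age 2: R₀ = 0.65 × (0.87 × 403) = 0.65 × 350.6100 = 227.8965
Higher: delay to age 2 (227.8965).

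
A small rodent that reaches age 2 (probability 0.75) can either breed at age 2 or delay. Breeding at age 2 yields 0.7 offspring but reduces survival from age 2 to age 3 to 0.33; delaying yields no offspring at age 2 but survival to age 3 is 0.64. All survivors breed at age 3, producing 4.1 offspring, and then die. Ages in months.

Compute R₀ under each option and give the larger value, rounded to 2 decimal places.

1.97

breed at age 2: R₀ = 0.75 × (0.7 + 0.33 × 4.1) = 0.75 × 2.0530 = 1.5397
delay to age 3: R₀ = 0.75 × (0.64 × 4.1) = 0.75 × 2.6240 = 1.9680
Higher: delay to age 3 (1.9680).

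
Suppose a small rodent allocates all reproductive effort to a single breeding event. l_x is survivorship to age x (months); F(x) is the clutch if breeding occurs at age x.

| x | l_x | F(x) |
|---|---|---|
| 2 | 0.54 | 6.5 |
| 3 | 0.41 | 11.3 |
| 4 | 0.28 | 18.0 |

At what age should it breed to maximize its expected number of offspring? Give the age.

Expected offspring if breeding at age x = l_x × F(x):
  age 2: 0.54 × 6.5 = 3.510
  age 3: 0.41 × 11.3 = 4.633
  age 4: 0.28 × 18.0 = 5.040
Maximum at age 4 (5.040).

4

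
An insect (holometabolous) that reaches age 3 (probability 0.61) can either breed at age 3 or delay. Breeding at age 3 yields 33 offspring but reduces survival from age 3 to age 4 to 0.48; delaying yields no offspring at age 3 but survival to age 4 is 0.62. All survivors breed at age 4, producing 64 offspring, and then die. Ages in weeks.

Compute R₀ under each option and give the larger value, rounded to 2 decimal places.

38.87

breed at age 3: R₀ = 0.61 × (33 + 0.48 × 64) = 0.61 × 63.7200 = 38.8692
delay to age 4: R₀ = 0.61 × (0.62 × 64) = 0.61 × 39.6800 = 24.2048
Higher: breed at age 3 (38.8692).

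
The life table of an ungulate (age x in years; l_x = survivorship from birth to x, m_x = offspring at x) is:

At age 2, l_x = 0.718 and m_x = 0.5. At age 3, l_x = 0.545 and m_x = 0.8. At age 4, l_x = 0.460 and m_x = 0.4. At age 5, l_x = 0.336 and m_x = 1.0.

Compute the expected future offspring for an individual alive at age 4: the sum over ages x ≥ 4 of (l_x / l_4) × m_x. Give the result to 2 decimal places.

1.13

l_4 = 0.460. Conditional survival from age 4 to x is l_x / l_4.
  x=4: (0.460/0.460) × 0.4 = 0.4000
  x=5: (0.336/0.460) × 1.0 = 0.7304
Sum = 0.4000 + 0.7304 = 1.1304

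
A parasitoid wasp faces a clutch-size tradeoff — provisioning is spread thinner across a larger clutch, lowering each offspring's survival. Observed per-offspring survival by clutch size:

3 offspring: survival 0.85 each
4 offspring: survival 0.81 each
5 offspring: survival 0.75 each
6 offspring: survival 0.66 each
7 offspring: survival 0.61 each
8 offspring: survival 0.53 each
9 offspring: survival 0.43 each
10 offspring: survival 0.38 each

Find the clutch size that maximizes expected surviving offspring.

7

Expected surviving offspring = c × s(c):
  c=3: 3 × 0.85 = 2.550
  c=4: 4 × 0.81 = 3.240
  c=5: 5 × 0.75 = 3.750
  c=6: 6 × 0.66 = 3.960
  c=7: 7 × 0.61 = 4.270
  c=8: 8 × 0.53 = 4.240
  c=9: 9 × 0.43 = 3.870
  c=10: 10 × 0.38 = 3.800
Maximum at c = 7 (4.270 surviving offspring).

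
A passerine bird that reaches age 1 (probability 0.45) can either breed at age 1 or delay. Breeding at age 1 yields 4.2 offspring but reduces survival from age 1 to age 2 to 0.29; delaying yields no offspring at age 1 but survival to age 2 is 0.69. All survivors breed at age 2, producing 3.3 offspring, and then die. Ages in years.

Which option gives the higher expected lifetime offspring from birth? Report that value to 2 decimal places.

2.32

breed at age 1: R₀ = 0.45 × (4.2 + 0.29 × 3.3) = 0.45 × 5.1570 = 2.3207
delay to age 2: R₀ = 0.45 × (0.69 × 3.3) = 0.45 × 2.2770 = 1.0246
Higher: breed at age 1 (2.3207).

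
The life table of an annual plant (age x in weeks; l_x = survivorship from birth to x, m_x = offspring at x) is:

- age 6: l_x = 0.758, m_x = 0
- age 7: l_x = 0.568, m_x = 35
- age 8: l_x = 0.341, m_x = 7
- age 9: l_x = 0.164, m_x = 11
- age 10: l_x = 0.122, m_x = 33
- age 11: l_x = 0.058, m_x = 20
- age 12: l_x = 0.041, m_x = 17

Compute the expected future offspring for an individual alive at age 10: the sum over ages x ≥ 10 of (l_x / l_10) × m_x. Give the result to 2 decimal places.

l_10 = 0.122. Conditional survival from age 10 to x is l_x / l_10.
  x=10: (0.122/0.122) × 33 = 33.0000
  x=11: (0.058/0.122) × 20 = 9.5082
  x=12: (0.041/0.122) × 17 = 5.7131
Sum = 33.0000 + 9.5082 + 5.7131 = 48.2213

48.22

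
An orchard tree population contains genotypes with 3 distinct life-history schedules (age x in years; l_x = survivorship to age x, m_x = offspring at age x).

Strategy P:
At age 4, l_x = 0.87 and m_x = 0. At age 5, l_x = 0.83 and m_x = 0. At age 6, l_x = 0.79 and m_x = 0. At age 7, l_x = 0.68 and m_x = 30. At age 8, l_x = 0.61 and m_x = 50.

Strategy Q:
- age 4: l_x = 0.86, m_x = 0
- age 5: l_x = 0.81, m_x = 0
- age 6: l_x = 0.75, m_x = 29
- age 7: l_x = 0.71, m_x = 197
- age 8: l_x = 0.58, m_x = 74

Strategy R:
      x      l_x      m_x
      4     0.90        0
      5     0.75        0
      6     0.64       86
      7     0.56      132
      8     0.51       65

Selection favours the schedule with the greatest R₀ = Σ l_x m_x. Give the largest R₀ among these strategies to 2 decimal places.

204.54

Strategy P: R₀ = 0.87×0 + 0.83×0 + 0.79×0 + 0.68×30 + 0.61×50 = 50.9000
Strategy Q: R₀ = 0.86×0 + 0.81×0 + 0.75×29 + 0.71×197 + 0.58×74 = 204.5400
Strategy R: R₀ = 0.90×0 + 0.75×0 + 0.64×86 + 0.56×132 + 0.51×65 = 162.1100
Highest R₀: strategy Q with 204.5400.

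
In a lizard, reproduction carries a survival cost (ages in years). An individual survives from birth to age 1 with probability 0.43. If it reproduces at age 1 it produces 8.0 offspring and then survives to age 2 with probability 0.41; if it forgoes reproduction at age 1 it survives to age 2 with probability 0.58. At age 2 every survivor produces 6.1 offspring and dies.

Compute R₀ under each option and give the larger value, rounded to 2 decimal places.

4.52

breed at age 1: R₀ = 0.43 × (8.0 + 0.41 × 6.1) = 0.43 × 10.5010 = 4.5154
delay to age 2: R₀ = 0.43 × (0.58 × 6.1) = 0.43 × 3.5380 = 1.5213
Higher: breed at age 1 (4.5154).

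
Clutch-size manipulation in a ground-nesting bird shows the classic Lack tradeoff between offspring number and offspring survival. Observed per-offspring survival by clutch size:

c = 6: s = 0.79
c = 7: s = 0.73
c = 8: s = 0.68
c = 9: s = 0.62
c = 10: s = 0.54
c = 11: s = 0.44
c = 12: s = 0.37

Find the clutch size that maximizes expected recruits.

Expected recruits = c × s(c):
  c=6: 6 × 0.79 = 4.740
  c=7: 7 × 0.73 = 5.110
  c=8: 8 × 0.68 = 5.440
  c=9: 9 × 0.62 = 5.580
  c=10: 10 × 0.54 = 5.400
  c=11: 11 × 0.44 = 4.840
  c=12: 12 × 0.37 = 4.440
Maximum at c = 9 (5.580 recruits).

9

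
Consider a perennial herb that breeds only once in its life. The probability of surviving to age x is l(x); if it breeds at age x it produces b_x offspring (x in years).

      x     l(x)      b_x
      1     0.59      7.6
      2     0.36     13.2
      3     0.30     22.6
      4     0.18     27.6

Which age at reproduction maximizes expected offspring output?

3

Expected offspring if breeding at age x = l(x) × b_x:
  age 1: 0.59 × 7.6 = 4.484
  age 2: 0.36 × 13.2 = 4.752
  age 3: 0.30 × 22.6 = 6.780
  age 4: 0.18 × 27.6 = 4.968
Maximum at age 3 (6.780).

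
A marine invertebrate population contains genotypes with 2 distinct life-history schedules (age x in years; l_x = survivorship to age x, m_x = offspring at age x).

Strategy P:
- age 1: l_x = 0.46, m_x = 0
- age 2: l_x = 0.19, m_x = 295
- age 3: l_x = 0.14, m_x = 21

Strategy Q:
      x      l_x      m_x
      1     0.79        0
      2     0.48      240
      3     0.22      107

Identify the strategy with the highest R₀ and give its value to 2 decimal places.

138.74

Strategy P: R₀ = 0.46×0 + 0.19×295 + 0.14×21 = 58.9900
Strategy Q: R₀ = 0.79×0 + 0.48×240 + 0.22×107 = 138.7400
Highest R₀: strategy Q with 138.7400.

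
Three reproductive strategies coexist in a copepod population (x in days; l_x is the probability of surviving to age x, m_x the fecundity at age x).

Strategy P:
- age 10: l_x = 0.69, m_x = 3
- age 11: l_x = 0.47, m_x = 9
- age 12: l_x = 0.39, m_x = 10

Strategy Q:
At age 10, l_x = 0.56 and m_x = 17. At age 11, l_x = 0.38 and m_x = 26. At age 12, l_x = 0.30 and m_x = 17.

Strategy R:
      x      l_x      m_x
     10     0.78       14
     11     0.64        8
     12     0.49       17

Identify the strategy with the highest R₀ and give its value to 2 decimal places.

Strategy P: R₀ = 0.69×3 + 0.47×9 + 0.39×10 = 10.2000
Strategy Q: R₀ = 0.56×17 + 0.38×26 + 0.30×17 = 24.5000
Strategy R: R₀ = 0.78×14 + 0.64×8 + 0.49×17 = 24.3700
Highest R₀: strategy Q with 24.5000.

24.50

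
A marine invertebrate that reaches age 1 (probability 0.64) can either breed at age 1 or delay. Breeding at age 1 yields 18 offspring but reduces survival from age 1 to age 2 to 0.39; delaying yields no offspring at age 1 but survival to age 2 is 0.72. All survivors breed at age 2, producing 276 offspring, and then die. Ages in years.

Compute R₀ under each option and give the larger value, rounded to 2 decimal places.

breed at age 1: R₀ = 0.64 × (18 + 0.39 × 276) = 0.64 × 125.6400 = 80.4096
delay to age 2: R₀ = 0.64 × (0.72 × 276) = 0.64 × 198.7200 = 127.1808
Higher: delay to age 2 (127.1808).

127.18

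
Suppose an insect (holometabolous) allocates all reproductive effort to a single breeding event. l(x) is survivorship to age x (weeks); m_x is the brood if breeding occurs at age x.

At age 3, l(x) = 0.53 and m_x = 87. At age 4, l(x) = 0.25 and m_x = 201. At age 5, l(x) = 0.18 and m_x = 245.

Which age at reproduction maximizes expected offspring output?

4

Expected offspring if breeding at age x = l(x) × m_x:
  age 3: 0.53 × 87 = 46.110
  age 4: 0.25 × 201 = 50.250
  age 5: 0.18 × 245 = 44.100
Maximum at age 4 (50.250).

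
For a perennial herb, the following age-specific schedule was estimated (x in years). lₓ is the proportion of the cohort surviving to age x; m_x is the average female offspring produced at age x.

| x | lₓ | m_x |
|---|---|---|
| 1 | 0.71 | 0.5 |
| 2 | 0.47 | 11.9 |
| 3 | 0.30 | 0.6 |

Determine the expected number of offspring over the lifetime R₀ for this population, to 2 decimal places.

R₀ = Σ lₓ m_x:
  age 1: 0.71 × 0.5 = 0.3550
  age 2: 0.47 × 11.9 = 5.5930
  age 3: 0.30 × 0.6 = 0.1800
R₀ = 0.3550 + 5.5930 + 0.1800 = 6.1280

6.13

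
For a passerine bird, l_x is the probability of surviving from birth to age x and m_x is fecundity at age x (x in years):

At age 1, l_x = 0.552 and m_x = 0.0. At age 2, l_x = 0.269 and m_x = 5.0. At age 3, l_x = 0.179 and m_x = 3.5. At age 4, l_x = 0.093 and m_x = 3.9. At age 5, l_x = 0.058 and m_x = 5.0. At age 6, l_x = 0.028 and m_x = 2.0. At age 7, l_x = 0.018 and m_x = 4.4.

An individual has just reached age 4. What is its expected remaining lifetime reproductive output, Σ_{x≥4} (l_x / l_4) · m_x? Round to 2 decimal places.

l_4 = 0.093. Conditional survival from age 4 to x is l_x / l_4.
  x=4: (0.093/0.093) × 3.9 = 3.9000
  x=5: (0.058/0.093) × 5.0 = 3.1183
  x=6: (0.028/0.093) × 2.0 = 0.6022
  x=7: (0.018/0.093) × 4.4 = 0.8516
Sum = 3.9000 + 3.1183 + 0.6022 + 0.8516 = 8.4720

8.47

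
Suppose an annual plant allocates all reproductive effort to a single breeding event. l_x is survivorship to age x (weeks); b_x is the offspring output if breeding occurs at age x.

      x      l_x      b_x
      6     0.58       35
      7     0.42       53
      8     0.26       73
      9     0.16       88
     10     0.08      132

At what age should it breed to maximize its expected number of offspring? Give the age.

7

Expected offspring if breeding at age x = l_x × b_x:
  age 6: 0.58 × 35 = 20.300
  age 7: 0.42 × 53 = 22.260
  age 8: 0.26 × 73 = 18.980
  age 9: 0.16 × 88 = 14.080
  age 10: 0.08 × 132 = 10.560
Maximum at age 7 (22.260).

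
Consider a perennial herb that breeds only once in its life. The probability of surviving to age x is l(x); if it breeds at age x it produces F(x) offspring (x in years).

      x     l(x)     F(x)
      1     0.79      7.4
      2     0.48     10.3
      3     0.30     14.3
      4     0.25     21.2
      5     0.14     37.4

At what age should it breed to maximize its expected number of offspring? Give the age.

Expected offspring if breeding at age x = l(x) × F(x):
  age 1: 0.79 × 7.4 = 5.846
  age 2: 0.48 × 10.3 = 4.944
  age 3: 0.30 × 14.3 = 4.290
  age 4: 0.25 × 21.2 = 5.300
  age 5: 0.14 × 37.4 = 5.236
Maximum at age 1 (5.846).

1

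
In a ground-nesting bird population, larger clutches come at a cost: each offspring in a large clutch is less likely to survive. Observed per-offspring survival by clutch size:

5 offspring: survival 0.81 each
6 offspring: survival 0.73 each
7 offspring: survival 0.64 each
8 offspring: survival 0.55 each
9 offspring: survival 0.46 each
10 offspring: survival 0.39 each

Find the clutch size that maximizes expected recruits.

7

Expected recruits = c × s(c):
  c=5: 5 × 0.81 = 4.050
  c=6: 6 × 0.73 = 4.380
  c=7: 7 × 0.64 = 4.480
  c=8: 8 × 0.55 = 4.400
  c=9: 9 × 0.46 = 4.140
  c=10: 10 × 0.39 = 3.900
Maximum at c = 7 (4.480 recruits).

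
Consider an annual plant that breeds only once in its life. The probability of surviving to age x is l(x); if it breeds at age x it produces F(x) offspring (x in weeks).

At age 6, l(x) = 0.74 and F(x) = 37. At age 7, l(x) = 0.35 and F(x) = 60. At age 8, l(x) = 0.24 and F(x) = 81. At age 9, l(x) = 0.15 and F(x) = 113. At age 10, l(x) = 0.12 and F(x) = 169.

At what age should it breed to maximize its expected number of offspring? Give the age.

6

Expected offspring if breeding at age x = l(x) × F(x):
  age 6: 0.74 × 37 = 27.380
  age 7: 0.35 × 60 = 21.000
  age 8: 0.24 × 81 = 19.440
  age 9: 0.15 × 113 = 16.950
  age 10: 0.12 × 169 = 20.280
Maximum at age 6 (27.380).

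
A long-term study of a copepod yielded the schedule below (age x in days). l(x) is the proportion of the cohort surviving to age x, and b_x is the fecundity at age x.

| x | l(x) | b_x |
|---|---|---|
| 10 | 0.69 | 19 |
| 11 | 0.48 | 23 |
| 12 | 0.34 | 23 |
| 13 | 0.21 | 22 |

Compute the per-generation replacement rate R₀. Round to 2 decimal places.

36.59

R₀ = Σ l(x) b_x:
  age 10: 0.69 × 19 = 13.1100
  age 11: 0.48 × 23 = 11.0400
  age 12: 0.34 × 23 = 7.8200
  age 13: 0.21 × 22 = 4.6200
R₀ = 13.1100 + 11.0400 + 7.8200 + 4.6200 = 36.5900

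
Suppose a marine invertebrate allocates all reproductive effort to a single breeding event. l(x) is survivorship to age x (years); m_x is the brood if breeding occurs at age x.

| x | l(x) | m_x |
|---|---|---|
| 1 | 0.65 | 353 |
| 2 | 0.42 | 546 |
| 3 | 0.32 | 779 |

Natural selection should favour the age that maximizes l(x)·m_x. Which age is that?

3

Expected offspring if breeding at age x = l(x) × m_x:
  age 1: 0.65 × 353 = 229.450
  age 2: 0.42 × 546 = 229.320
  age 3: 0.32 × 779 = 249.280
Maximum at age 3 (249.280).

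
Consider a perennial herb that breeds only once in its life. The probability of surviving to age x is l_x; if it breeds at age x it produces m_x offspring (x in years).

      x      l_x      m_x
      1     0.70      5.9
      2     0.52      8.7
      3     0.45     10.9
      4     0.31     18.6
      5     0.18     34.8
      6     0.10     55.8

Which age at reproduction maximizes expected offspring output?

Expected offspring if breeding at age x = l_x × m_x:
  age 1: 0.70 × 5.9 = 4.130
  age 2: 0.52 × 8.7 = 4.524
  age 3: 0.45 × 10.9 = 4.905
  age 4: 0.31 × 18.6 = 5.766
  age 5: 0.18 × 34.8 = 6.264
  age 6: 0.10 × 55.8 = 5.580
Maximum at age 5 (6.264).

5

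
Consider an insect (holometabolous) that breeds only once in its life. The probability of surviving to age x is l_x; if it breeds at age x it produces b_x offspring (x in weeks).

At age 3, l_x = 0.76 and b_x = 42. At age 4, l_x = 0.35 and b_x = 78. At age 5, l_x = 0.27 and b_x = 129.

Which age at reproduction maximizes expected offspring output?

Expected offspring if breeding at age x = l_x × b_x:
  age 3: 0.76 × 42 = 31.920
  age 4: 0.35 × 78 = 27.300
  age 5: 0.27 × 129 = 34.830
Maximum at age 5 (34.830).

5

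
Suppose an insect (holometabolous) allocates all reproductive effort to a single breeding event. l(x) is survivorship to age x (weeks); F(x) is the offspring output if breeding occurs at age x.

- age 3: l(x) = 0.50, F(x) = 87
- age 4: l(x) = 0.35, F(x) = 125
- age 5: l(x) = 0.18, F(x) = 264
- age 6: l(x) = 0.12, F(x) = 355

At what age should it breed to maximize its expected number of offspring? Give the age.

5

Expected offspring if breeding at age x = l(x) × F(x):
  age 3: 0.50 × 87 = 43.500
  age 4: 0.35 × 125 = 43.750
  age 5: 0.18 × 264 = 47.520
  age 6: 0.12 × 355 = 42.600
Maximum at age 5 (47.520).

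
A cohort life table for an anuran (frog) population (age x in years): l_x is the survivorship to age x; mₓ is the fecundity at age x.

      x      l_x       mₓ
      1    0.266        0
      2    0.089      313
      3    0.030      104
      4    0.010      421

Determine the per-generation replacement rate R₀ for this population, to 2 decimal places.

35.19

R₀ = Σ l_x mₓ:
  age 1: 0.266 × 0 = 0.0000
  age 2: 0.089 × 313 = 27.8570
  age 3: 0.030 × 104 = 3.1200
  age 4: 0.010 × 421 = 4.2100
R₀ = 0.0000 + 27.8570 + 3.1200 + 4.2100 = 35.1870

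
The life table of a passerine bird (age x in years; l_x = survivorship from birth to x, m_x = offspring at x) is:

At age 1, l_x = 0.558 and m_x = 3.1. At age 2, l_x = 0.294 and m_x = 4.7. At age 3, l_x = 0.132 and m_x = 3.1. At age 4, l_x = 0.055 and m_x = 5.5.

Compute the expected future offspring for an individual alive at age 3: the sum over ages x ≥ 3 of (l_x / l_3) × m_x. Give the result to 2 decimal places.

l_3 = 0.132. Conditional survival from age 3 to x is l_x / l_3.
  x=3: (0.132/0.132) × 3.1 = 3.1000
  x=4: (0.055/0.132) × 5.5 = 2.2917
Sum = 3.1000 + 2.2917 = 5.3917

5.39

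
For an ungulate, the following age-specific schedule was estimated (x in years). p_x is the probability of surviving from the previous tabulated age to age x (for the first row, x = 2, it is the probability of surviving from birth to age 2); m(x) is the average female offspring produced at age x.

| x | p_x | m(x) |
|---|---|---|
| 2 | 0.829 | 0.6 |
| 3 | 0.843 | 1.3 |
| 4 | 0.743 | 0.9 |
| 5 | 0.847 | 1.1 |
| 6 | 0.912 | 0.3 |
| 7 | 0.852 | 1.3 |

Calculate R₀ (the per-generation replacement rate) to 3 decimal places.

2.922

Survivorship from birth: l_x = p_2·p_3·…·p_x.
  l_2 = 0.82900
  l_3 = 0.69885
  l_4 = 0.51924
  l_5 = 0.43980
  l_6 = 0.40110
  l_7 = 0.34173
R₀ = Σ l_x m(x):
  age 2: 0.82900 × 0.6 = 0.4974
  age 3: 0.69885 × 1.3 = 0.9085
  age 4: 0.51924 × 0.9 = 0.4673
  age 5: 0.43980 × 1.1 = 0.4838
  age 6: 0.40110 × 0.3 = 0.1203
  age 7: 0.34173 × 1.3 = 0.4442
R₀ = 0.4974 + 0.9085 + 0.4673 + 0.4838 + 0.1203 + 0.4442 = 2.9216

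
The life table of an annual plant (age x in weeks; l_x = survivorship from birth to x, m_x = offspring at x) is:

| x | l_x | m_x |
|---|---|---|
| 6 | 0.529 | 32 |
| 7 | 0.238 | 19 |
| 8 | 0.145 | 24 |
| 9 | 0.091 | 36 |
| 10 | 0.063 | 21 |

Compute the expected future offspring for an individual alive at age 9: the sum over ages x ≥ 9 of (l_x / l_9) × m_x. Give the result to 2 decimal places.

50.54

l_9 = 0.091. Conditional survival from age 9 to x is l_x / l_9.
  x=9: (0.091/0.091) × 36 = 36.0000
  x=10: (0.063/0.091) × 21 = 14.5385
Sum = 36.0000 + 14.5385 = 50.5385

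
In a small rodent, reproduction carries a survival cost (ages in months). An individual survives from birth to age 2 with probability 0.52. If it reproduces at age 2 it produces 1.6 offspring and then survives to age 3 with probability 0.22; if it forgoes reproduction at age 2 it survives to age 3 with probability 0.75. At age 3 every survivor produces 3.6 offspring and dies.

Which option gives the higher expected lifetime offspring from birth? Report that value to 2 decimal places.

breed at age 2: R₀ = 0.52 × (1.6 + 0.22 × 3.6) = 0.52 × 2.3920 = 1.2438
delay to age 3: R₀ = 0.52 × (0.75 × 3.6) = 0.52 × 2.7000 = 1.4040
Higher: delay to age 3 (1.4040).

1.40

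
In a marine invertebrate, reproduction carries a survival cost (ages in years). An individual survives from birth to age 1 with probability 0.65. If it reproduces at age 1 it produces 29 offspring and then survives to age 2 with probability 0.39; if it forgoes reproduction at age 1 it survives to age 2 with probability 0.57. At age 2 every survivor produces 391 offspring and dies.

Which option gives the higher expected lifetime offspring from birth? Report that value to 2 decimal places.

144.87

breed at age 1: R₀ = 0.65 × (29 + 0.39 × 391) = 0.65 × 181.4900 = 117.9685
delay to age 2: R₀ = 0.65 × (0.57 × 391) = 0.65 × 222.8700 = 144.8655
Higher: delay to age 2 (144.8655).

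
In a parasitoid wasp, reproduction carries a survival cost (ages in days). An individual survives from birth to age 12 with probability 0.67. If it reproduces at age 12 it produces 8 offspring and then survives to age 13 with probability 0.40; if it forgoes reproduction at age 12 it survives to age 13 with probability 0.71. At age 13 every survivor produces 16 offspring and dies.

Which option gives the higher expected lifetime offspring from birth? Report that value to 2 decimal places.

breed at age 12: R₀ = 0.67 × (8 + 0.40 × 16) = 0.67 × 14.4000 = 9.6480
delay to age 13: R₀ = 0.67 × (0.71 × 16) = 0.67 × 11.3600 = 7.6112
Higher: breed at age 12 (9.6480).

9.65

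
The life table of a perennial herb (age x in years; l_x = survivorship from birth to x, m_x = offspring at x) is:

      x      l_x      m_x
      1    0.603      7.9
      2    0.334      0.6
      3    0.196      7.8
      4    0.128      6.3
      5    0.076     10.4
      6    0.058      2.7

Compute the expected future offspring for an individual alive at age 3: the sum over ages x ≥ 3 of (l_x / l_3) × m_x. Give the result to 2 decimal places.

16.75

l_3 = 0.196. Conditional survival from age 3 to x is l_x / l_3.
  x=3: (0.196/0.196) × 7.8 = 7.8000
  x=4: (0.128/0.196) × 6.3 = 4.1143
  x=5: (0.076/0.196) × 10.4 = 4.0327
  x=6: (0.058/0.196) × 2.7 = 0.7990
Sum = 7.8000 + 4.1143 + 4.0327 + 0.7990 = 16.7459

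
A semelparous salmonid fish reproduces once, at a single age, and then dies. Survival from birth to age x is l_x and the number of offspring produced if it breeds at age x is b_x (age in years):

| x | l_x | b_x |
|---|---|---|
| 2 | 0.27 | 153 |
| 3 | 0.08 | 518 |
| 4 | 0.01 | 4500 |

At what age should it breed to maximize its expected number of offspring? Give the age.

4

Expected offspring if breeding at age x = l_x × b_x:
  age 2: 0.27 × 153 = 41.310
  age 3: 0.08 × 518 = 41.440
  age 4: 0.01 × 4500 = 45.000
Maximum at age 4 (45.000).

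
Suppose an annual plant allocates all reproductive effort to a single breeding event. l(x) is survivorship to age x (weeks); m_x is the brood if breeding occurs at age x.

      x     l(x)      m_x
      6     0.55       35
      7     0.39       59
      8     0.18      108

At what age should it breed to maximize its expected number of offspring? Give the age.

7

Expected offspring if breeding at age x = l(x) × m_x:
  age 6: 0.55 × 35 = 19.250
  age 7: 0.39 × 59 = 23.010
  age 8: 0.18 × 108 = 19.440
Maximum at age 7 (23.010).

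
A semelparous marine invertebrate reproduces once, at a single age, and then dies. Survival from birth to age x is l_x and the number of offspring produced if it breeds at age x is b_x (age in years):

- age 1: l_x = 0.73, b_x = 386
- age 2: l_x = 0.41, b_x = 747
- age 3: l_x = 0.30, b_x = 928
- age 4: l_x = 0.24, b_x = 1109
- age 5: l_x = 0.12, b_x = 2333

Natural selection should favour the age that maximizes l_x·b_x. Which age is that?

Expected offspring if breeding at age x = l_x × b_x:
  age 1: 0.73 × 386 = 281.780
  age 2: 0.41 × 747 = 306.270
  age 3: 0.30 × 928 = 278.400
  age 4: 0.24 × 1109 = 266.160
  age 5: 0.12 × 2333 = 279.960
Maximum at age 2 (306.270).

2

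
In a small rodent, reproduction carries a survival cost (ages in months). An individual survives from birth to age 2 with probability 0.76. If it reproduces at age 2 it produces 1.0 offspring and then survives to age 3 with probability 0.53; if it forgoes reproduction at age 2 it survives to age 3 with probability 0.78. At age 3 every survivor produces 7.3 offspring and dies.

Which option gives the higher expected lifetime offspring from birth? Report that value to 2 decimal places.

4.33

breed at age 2: R₀ = 0.76 × (1.0 + 0.53 × 7.3) = 0.76 × 4.8690 = 3.7004
delay to age 3: R₀ = 0.76 × (0.78 × 7.3) = 0.76 × 5.6940 = 4.3274
Higher: delay to age 3 (4.3274).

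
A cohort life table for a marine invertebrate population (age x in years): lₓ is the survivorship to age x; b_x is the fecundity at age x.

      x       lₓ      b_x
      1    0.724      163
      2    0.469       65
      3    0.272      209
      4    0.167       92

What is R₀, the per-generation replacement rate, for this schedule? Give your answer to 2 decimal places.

220.71

R₀ = Σ lₓ b_x:
  age 1: 0.724 × 163 = 118.0120
  age 2: 0.469 × 65 = 30.4850
  age 3: 0.272 × 209 = 56.8480
  age 4: 0.167 × 92 = 15.3640
R₀ = 118.0120 + 30.4850 + 56.8480 + 15.3640 = 220.7090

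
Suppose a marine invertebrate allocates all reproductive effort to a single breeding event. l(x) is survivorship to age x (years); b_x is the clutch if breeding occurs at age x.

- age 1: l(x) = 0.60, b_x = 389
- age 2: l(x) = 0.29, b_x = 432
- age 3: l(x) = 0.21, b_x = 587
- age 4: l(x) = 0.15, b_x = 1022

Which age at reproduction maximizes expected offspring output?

Expected offspring if breeding at age x = l(x) × b_x:
  age 1: 0.60 × 389 = 233.400
  age 2: 0.29 × 432 = 125.280
  age 3: 0.21 × 587 = 123.270
  age 4: 0.15 × 1022 = 153.300
Maximum at age 1 (233.400).

1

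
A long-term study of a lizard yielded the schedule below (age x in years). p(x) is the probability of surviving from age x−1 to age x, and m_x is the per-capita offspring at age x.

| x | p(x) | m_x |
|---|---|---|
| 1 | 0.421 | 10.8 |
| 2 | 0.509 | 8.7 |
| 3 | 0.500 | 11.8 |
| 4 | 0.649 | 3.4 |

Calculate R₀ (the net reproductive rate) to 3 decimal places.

7.912

Survivorship from birth: l_x = p_1·p_2·…·p_x.
  l_1 = 0.42100
  l_2 = 0.21429
  l_3 = 0.10714
  l_4 = 0.06954
R₀ = Σ l_x m_x:
  age 1: 0.42100 × 10.8 = 4.5468
  age 2: 0.21429 × 8.7 = 1.8643
  age 3: 0.10714 × 11.8 = 1.2643
  age 4: 0.06954 × 3.4 = 0.2364
R₀ = 4.5468 + 1.8643 + 1.2643 + 0.2364 = 7.9118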